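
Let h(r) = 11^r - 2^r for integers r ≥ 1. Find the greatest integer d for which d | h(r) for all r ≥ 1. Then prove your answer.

d = 9

Computing the first values: h(1) = 9 and h(2) = 117; gcd(9, 117) = 9, so d ≤ 9.
We prove 9 | 11^r - 2^r for all r ≥ 1 by induction on r.
Base case (r = 1): h(1) = 9 = 9·(1), so 9 | h(1).
For the inductive step, assume it holds for an arbitrary p ≥ 1, i.e. 9 | h(p). Then
11^{p+1} − 2^{p+1} = 11·11^p − 2·2^p = 11·(11^p − 2^p) + (9)·2^p. The first term is divisible by 9 by the inductive hypothesis, and the second term (9)·2^p is divisible by 9 since 9 | 9. Hence 9 | h(p+1).
This completes the induction.
Therefore the largest such d is 9.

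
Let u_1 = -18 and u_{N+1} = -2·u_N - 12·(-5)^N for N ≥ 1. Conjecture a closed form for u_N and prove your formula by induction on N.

u_N = -(-2)^N + 4(-5)^N

Computing the first terms: u_1 = -18, u_2 = 96, u_3 = -492. This suggests u_N = -(-2)^N + 4(-5)^N.
Base case (N = 1): the formula gives -18 = -18 = u_1.
Inductive step: assume the claim holds for N = i, so u_i = -(-2)^i + 4(-5)^i.
Then u_{i+1} = -2·u_i - 12·(-5)^i = -2·(-(-2)^i + 4(-5)^i) - 12·(-5)^i = -(-2)^(i + 1) + 4(-5)^(i + 1),
which is the claimed formula at N = i+1.
Hence, by induction on N, the claim holds for every N ≥ 1.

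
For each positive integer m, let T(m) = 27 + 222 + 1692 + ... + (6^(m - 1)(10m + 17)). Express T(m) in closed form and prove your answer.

We claim T(m) = 6^m(2m + 3) - 3 for all m ≥ 1.
For the base case m = 1: T(1) = 27, and the closed form gives 27. They agree.
Suppose the result is true for m = k, so T(k) = 6^k(2k + 3) - 3.
Then T(k+1) = T(k) + (6^k(10k + 27)) = (6^k(2k + 3) - 3) + (6^k(10k + 27)).
Simplifying, T(k+1) = 12·6^k·k + 30·6^k - 3 = 6^(k+1)(2(k+1) + 3) - 3,
which is the closed form with m = k+1.
By the principle of mathematical induction, the result holds for all m ≥ 1.

T(m) = 6^m(2m + 3) - 3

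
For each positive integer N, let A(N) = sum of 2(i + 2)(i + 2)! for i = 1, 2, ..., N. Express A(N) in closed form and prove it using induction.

We claim A(N) = 2(N + 3)! - 12 for all N ≥ 1.
For the base case N = 1: A(1) = 36, and the closed form gives 36. They agree.
Inductive step: assume the claim holds for N = i, so A(i) = 2(i + 3)! - 12.
Then A(i+1) = A(i) + (2(i + 3)(i + 3)!) = (2(i + 3)! - 12) + (2(i + 3)(i + 3)!).
Simplifying, A(i+1) = 2((i+1) + 3)! - 12,
which is the closed form with N = i+1.
By induction, the statement is established for all N ≥ 1.

A(N) = 2(N + 3)! - 12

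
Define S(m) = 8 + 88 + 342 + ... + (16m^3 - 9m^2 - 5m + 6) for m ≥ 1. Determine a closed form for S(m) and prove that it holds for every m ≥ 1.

S(m) = m(4m^3 + 5m^2 - 3m + 2)

We claim S(m) = m(4m^3 + 5m^2 - 3m + 2) for all m ≥ 1.
For the base case m = 1: S(1) = 8, and the closed form gives 8. They agree.
Suppose the result is true for m = k, so S(k) = k(4k^3 + 5k^2 - 3k + 2).
Then S(k+1) = S(k) + (16k^3 + 39k^2 + 25k + 8) = (k(4k^3 + 5k^2 - 3k + 2)) + (16k^3 + 39k^2 + 25k + 8).
Simplifying, S(k+1) = (k + 1)(4k^3 + 17k^2 + 19k + 8) = (k+1)(4(k+1)^3 + 5(k+1)^2 - 3(k+1) + 2),
which is the closed form with m = k+1.
By the principle of mathematical induction, the result holds for all m ≥ 1.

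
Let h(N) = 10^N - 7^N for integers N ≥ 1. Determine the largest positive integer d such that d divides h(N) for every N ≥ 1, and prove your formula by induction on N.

d = 3

Computing the first values: h(1) = 3 and h(2) = 51; gcd(3, 51) = 3, so d ≤ 3.
We prove 3 | 10^N - 7^N for all N ≥ 1 by induction on N.
When N = 1: h(1) = 3 = 3·(1), so 3 | h(1).
Inductive step: suppose the statement holds for some r ≥ 1, i.e. 3 | h(r). Then
10^{r+1} − 7^{r+1} = 10·10^r − 7·7^r = 10·(10^r − 7^r) + (3)·7^r. The first term is divisible by 3 by the inductive hypothesis, and the second term (3)·7^r is divisible by 3 since 3 | 3. Hence 3 | h(r+1).
By induction, the statement is established for all N ≥ 1.
Therefore the largest such d is 3.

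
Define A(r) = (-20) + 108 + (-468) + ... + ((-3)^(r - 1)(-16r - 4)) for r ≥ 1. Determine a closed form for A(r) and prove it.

A(r) = 2(-3)^r(2r + 1) - 2

We claim A(r) = 2(-3)^r(2r + 1) - 2 for all r ≥ 1.
For the base case r = 1: A(1) = -20, and the closed form gives -20. They agree.
Inductive step: assume the claim holds for r = m, so A(m) = 2(-3)^m(2m + 1) - 2.
Then A(m+1) = A(m) + ((-3)^m(-16m - 20)) = (2(-3)^m(2m + 1) - 2) + ((-3)^m(-16m - 20)).
Simplifying, A(m+1) = -12(-3)^m·m - 18(-3)^m - 2 = 2(-3)^(m+1)(2(m+1) + 1) - 2,
which is the closed form with r = m+1.
By the principle of mathematical induction, the result holds for all r ≥ 1.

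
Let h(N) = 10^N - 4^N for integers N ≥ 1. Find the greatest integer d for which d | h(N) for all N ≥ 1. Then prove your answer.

d = 6

Computing the first values: h(1) = 6 and h(2) = 84; gcd(6, 84) = 6, so d ≤ 6.
We prove 6 | 10^N - 4^N for all N ≥ 1 by induction on N.
Base step (N = 1): h(1) = 6 = 6·(1), so 6 | h(1).
Inductive step: suppose the statement holds for some r ≥ 1, i.e. 6 | h(r). Then
10^{r+1} − 4^{r+1} = 10·10^r − 4·4^r = 10·(10^r − 4^r) + (6)·4^r. The first term is divisible by 6 by the inductive hypothesis, and the second term (6)·4^r is divisible by 6 since 6 | 6. Hence 6 | h(r+1).
By the principle of mathematical induction, the result holds for all N ≥ 1.
Therefore the largest such d is 6.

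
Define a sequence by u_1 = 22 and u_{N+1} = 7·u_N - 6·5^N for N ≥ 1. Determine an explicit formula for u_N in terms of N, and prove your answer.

u_N = 3·5^N + 7^N

Computing the first terms: u_1 = 22, u_2 = 124, u_3 = 718. This suggests u_N = 3·5^N + 7^N.
For the base case N = 1: the formula gives 22 = 22 = u_1.
Inductive step: assume the claim holds for N = p, so u_p = 3·5^p + 7^p.
Then u_{p+1} = 7·u_p - 6·5^p = 7·(3·5^p + 7^p) - 6·5^p = 3·5^(p + 1) + 7^(p + 1),
which is the claimed formula at N = p+1.
This completes the induction.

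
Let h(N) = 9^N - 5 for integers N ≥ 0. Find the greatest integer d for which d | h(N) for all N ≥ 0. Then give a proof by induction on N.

d = 4

Computing the first values: h(0) = -4 and h(1) = 4; gcd(-4, 4) = 4, so d ≤ 4.
We prove 4 | 9^N - 5 for all N ≥ 0 by induction on N.
Base case (N = 0): h(0) = -4 = 4·(-1), so 4 | h(0).
Inductive step: assume the claim holds for N = k, i.e. 4 | h(k). Then
h(k+1) = 9^(k+1) - 5 = 9·(9^k - 5) + 40 = 9·h(k) + 40. The first term is divisible by 4 by the inductive hypothesis, and 40 is divisible by 4. Hence 4 | h(k+1).
This completes the induction.
Therefore the largest such d is 4.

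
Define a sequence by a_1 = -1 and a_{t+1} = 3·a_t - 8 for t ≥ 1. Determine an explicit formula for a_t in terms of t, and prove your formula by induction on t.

a_t = -5·3^(t - 1) + 4

Computing the first terms: a_1 = -1, a_2 = -11, a_3 = -41. This suggests a_t = -5·3^(t - 1) + 4.
When t = 1: the formula gives -1 = -1 = a_1.
Inductive step: suppose the statement holds for some i ≥ 1, so a_i = -5·3^(i - 1) + 4.
Then a_{i+1} = 3·a_i - 8 = 3·(-5·3^(i - 1) + 4) - 8 = -5·3^i + 4 = -5·3^((i+1) - 1) + 4,
which is the claimed formula at t = i+1.
By the principle of mathematical induction, the result holds for all t ≥ 1.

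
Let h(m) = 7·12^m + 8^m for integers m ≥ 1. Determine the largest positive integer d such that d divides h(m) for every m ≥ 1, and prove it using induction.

d = 4

Computing the first values: h(1) = 92 and h(2) = 1072; gcd(92, 1072) = 4, so d ≤ 4.
We prove 4 | 7·12^m + 8^m for all m ≥ 1 by induction on m.
When m = 1: h(1) = 92 = 4·(23), so 4 | h(1).
Inductive step: assume the claim holds for m = r, i.e. 4 | h(r). Then
h(r+1) − 12·h(r) = (7·12^(r+1) + 8^(r+1)) − 12·(7·12^r + 8^r) = (1)·8^r·(8 − 12) = (-4)·8^r. Since 4 | h(r) by the inductive hypothesis, 4 | 12·h(r); and 4 | -4 since -4 = 4·-1. Therefore 4 | h(r+1).
By induction, the statement is established for all m ≥ 1.
Therefore the largest such d is 4.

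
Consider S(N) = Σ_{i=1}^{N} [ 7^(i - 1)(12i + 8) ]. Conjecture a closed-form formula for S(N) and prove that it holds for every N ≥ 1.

S(N) = 7^N(2N + 1) - 1

We claim S(N) = 7^N(2N + 1) - 1 for all N ≥ 1.
Base step (N = 1): S(1) = 20, and the closed form gives 20. They agree.
Inductive step: assume the claim holds for N = i, so S(i) = 7^i(2i + 1) - 1.
Then S(i+1) = S(i) + (7^i(12i + 20)) = (7^i(2i + 1) - 1) + (7^i(12i + 20)).
Simplifying, S(i+1) = 14·7^i·i + 21·7^i - 1 = 7^(i+1)(2(i+1) + 1) - 1,
which is the closed form with N = i+1.
Hence, by induction on N, the claim holds for every N ≥ 1.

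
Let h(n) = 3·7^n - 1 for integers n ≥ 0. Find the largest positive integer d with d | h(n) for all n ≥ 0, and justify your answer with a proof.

Computing the first values: h(0) = 2 and h(1) = 20; gcd(2, 20) = 2, so d ≤ 2.
We prove 2 | 3·7^n - 1 for all n ≥ 0 by induction on n.
Base case (n = 0): h(0) = 2 = 2·(1), so 2 | h(0).
For the inductive step, assume it holds for an arbitrary r ≥ 0, i.e. 2 | h(r). Then
h(r+1) = 3·7^(r+1) - 1 = 7·(3·7^r - 1) + 6 = 7·h(r) + 6. The first term is divisible by 2 by the inductive hypothesis, and 6 is divisible by 2. Hence 2 | h(r+1).
Hence, by induction on n, the claim holds for every n ≥ 0.
Therefore the largest such d is 2.

d = 2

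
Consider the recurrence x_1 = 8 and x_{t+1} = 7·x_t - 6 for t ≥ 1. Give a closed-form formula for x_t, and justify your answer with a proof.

Computing the first terms: x_1 = 8, x_2 = 50, x_3 = 344. This suggests x_t = 7^t + 1.
For the base case t = 1: the formula gives 8 = 8 = x_1.
Inductive step: suppose the statement holds for some k ≥ 1, so x_k = 7^k + 1.
Then x_{k+1} = 7·x_k - 6 = 7·(7^k + 1) - 6 = 7^(k + 1) + 1,
which is the claimed formula at t = k+1.
This completes the induction.

x_t = 7^t + 1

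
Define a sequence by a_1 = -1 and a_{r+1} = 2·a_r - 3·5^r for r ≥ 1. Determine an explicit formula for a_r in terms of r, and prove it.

Computing the first terms: a_1 = -1, a_2 = -17, a_3 = -109. This suggests a_r = 2^(r + 1) - 5^r.
Base case (r = 1): the formula gives -1 = -1 = a_1.
For the inductive step, assume it holds for an arbitrary m ≥ 1, so a_m = 2^(m + 1) - 5^m.
Then a_{m+1} = 2·a_m - 3·5^m = 2·(2^(m + 1) - 5^m) - 3·5^m = 2^(m + 2) - 5^(m + 1) = 2^((m+1) + 1) - 5^(m+1),
which is the claimed formula at r = m+1.
By the principle of mathematical induction, the result holds for all r ≥ 1.

a_r = 2^(r + 1) - 5^r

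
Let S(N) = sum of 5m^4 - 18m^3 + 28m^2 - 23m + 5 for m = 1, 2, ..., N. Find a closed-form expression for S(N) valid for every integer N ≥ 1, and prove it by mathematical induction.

S(N) = N(N^4 - 2N^3 + 2N^2 - 2N - 2)

We claim S(N) = N(N^4 - 2N^3 + 2N^2 - 2N - 2) for all N ≥ 1.
Base step (N = 1): S(1) = -3, and the closed form gives -3. They agree.
Suppose the result is true for N = m, so S(m) = m(m^4 - 2m^3 + 2m^2 - 2m - 2).
Then S(m+1) = S(m) + (5m^4 + 2m^3 + 4m^2 - m - 3) = (m(m^4 - 2m^3 + 2m^2 - 2m - 2)) + (5m^4 + 2m^3 + 4m^2 - m - 3).
Simplifying, S(m+1) = (m + 1)(m^4 + 2m^3 + 2m^2 - 3) = (m+1)((m+1)^4 - 2(m+1)^3 + 2(m+1)^2 - 2(m+1) - 2),
which is the closed form with N = m+1.
By the principle of mathematical induction, the result holds for all N ≥ 1.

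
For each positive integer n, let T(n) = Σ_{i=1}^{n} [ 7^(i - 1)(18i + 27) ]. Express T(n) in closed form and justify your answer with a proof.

T(n) = 7^n(3n + 4) - 4

We claim T(n) = 7^n(3n + 4) - 4 for all n ≥ 1.
When n = 1: T(1) = 45, and the closed form gives 45. They agree.
Suppose the result is true for n = i, so T(i) = 7^i(3i + 4) - 4.
Then T(i+1) = T(i) + (7^i(18i + 45)) = (7^i(3i + 4) - 4) + (7^i(18i + 45)).
Simplifying, T(i+1) = 21·7^i·i + 49·7^i - 4 = 7^(i+1)(3(i+1) + 4) - 4,
which is the closed form with n = i+1.
This completes the induction.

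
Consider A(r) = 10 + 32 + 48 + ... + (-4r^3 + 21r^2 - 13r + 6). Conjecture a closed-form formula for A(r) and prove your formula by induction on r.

We claim A(r) = -r(r^3 - 5r^2 - 3r - 3) for all r ≥ 1.
Base case (r = 1): A(1) = 10, and the closed form gives 10. They agree.
Inductive step: assume the claim holds for r = p, so A(p) = p(-p^3 + 5p^2 + 3p + 3).
Then A(p+1) = A(p) + (-4p^3 + 9p^2 + 17p + 10) = (p(-p^3 + 5p^2 + 3p + 3)) + (-4p^3 + 9p^2 + 17p + 10).
Simplifying, A(p+1) = -(p + 1)(p^3 - 2p^2 - 10p - 10) = -(p+1)((p+1)^3 - 5(p+1)^2 - 3(p+1) - 3),
which is the closed form with r = p+1.
By induction, the statement is established for all r ≥ 1.

A(r) = -r(r^3 - 5r^2 - 3r - 3)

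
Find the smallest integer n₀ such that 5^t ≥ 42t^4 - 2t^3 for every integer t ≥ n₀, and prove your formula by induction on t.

n₀ = 8

At t = 7: 78125 < 100156, so the inequality fails and n₀ ≥ 8. We prove 5^t ≥ 42t^4 - 2t^3 for all t ≥ 8.
Base case (t = 8): 5^t = 390625 and 42t^4 - 2t^3 = 171008, so 390625 ≥ 171008.
Inductive step: suppose the statement holds for some k ≥ 8, so 5^k ≥ 42k^4 - 2k^3.
Then 5^(k + 1) = 5·(5^k) ≥ 5·(42k^4 - 2k^3).
Also, for k ≥ 8 we have 5·(42k^4 - 2k^3) ≥ 42(k+1)^4 - 2(k+1)^3, since 5·(42k^4 - 2k^3) − (42(k+1)^4 - 2(k+1)^3) = 168k^4 - 176k^3 - 246k^2 - 162k - 40, which is nonnegative for all k ≥ 8.
Combining, 5^(k + 1) ≥ 42(k+1)^4 - 2(k+1)^3.
By the principle of mathematical induction, the result holds for all t ≥ 8.
Hence the smallest such n₀ is 8.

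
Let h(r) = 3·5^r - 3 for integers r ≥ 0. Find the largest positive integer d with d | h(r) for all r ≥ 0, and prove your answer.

Computing the first values: h(0) = 0 and h(1) = 12; gcd(0, 12) = 12, so d ≤ 12.
We prove 12 | 3·5^r - 3 for all r ≥ 0 by induction on r.
When r = 0: h(0) = 0 = 12·(0), so 12 | h(0).
For the inductive step, assume it holds for an arbitrary m ≥ 0, i.e. 12 | h(m). Then
h(m+1) = 3·5^(m+1) - 3 = 5·(3·5^m - 3) + 12 = 5·h(m) + 12. The first term is divisible by 12 by the inductive hypothesis, and 12 is divisible by 12. Hence 12 | h(m+1).
This completes the induction.
Therefore the largest such d is 12.

d = 12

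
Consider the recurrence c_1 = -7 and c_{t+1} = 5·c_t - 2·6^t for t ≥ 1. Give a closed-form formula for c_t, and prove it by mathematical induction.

Computing the first terms: c_1 = -7, c_2 = -47, c_3 = -307. This suggests c_t = 5^t - 2·6^t.
Base step (t = 1): the formula gives -7 = -7 = c_1.
For the inductive step, assume it holds for an arbitrary r ≥ 1, so c_r = 5^r - 2·6^r.
Then c_{r+1} = 5·c_r - 2·6^r = 5·(5^r - 2·6^r) - 2·6^r = 5^(r + 1) - 2·6^(r + 1),
which is the claimed formula at t = r+1.
By the principle of mathematical induction, the result holds for all t ≥ 1.

c_t = 5^t - 2·6^t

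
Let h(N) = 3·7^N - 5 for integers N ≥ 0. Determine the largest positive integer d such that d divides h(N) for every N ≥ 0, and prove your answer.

d = 2

Computing the first values: h(0) = -2 and h(1) = 16; gcd(-2, 16) = 2, so d ≤ 2.
We prove 2 | 3·7^N - 5 for all N ≥ 0 by induction on N.
When N = 0: h(0) = -2 = 2·(-1), so 2 | h(0).
Inductive step: assume the claim holds for N = i, i.e. 2 | h(i). Then
h(i+1) = 3·7^(i+1) - 5 = 7·(3·7^i - 5) + 30 = 7·h(i) + 30. The first term is divisible by 2 by the inductive hypothesis, and 30 is divisible by 2. Hence 2 | h(i+1).
This completes the induction.
Therefore the largest such d is 2.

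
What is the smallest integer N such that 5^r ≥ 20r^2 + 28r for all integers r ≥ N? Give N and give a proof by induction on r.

N = 4

At r = 3: 125 < 264, so the inequality fails and N ≥ 4. We prove 5^r ≥ 20r^2 + 28r for all r ≥ 4.
For the base case r = 4: 5^r = 625 and 20r^2 + 28r = 432, so 625 ≥ 432.
For the inductive step, assume it holds for an arbitrary j ≥ 4, so 5^j ≥ 20j^2 + 28j.
Then 5^(j + 1) = 5·(5^j) ≥ 5·(20j^2 + 28j).
Also, for j ≥ 4 we have 5·(20j^2 + 28j) ≥ 20(j+1)^2 + 28(j+1), since 5·(20j^2 + 28j) − (20(j+1)^2 + 28(j+1)) = 80j^2 + 72j - 48, which is nonnegative for all j ≥ 4.
Combining, 5^(j + 1) ≥ 20(j+1)^2 + 28(j+1).
Hence, by induction on r, the claim holds for every r ≥ 4.
Hence the smallest such N is 4.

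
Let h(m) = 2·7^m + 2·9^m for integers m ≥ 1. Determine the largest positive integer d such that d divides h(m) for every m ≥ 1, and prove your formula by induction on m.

d = 4

Computing the first values: h(1) = 32 and h(2) = 260; gcd(32, 260) = 4, so d ≤ 4.
We prove 4 | 2·7^m + 2·9^m for all m ≥ 1 by induction on m.
When m = 1: h(1) = 32 = 4·(8), so 4 | h(1).
Suppose the result is true for m = r, i.e. 4 | h(r). Then
h(r+1) − 9·h(r) = (2·7^(r+1) + 2·9^(r+1)) − 9·(2·7^r + 2·9^r) = (2)·7^r·(7 − 9) = (-4)·7^r. Since 4 | h(r) by the inductive hypothesis, 4 | 9·h(r); and 4 | -4 since -4 = 4·-1. Therefore 4 | h(r+1).
Hence, by induction on m, the claim holds for every m ≥ 1.
Therefore the largest such d is 4.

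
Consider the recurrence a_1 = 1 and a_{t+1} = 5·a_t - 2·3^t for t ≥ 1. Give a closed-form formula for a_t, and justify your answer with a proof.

Computing the first terms: a_1 = 1, a_2 = -1, a_3 = -23. This suggests a_t = 3^t - 2·5^(t - 1).
Base step (t = 1): the formula gives 1 = 1 = a_1.
Inductive step: assume the claim holds for t = r, so a_r = 3^r - 2·5^(r - 1).
Then a_{r+1} = 5·a_r - 2·3^r = 5·(3^r - 2·5^(r - 1)) - 2·3^r = 3^(r + 1) - 2·5^r = 3^(r+1) - 2·5^((r+1) - 1),
which is the claimed formula at t = r+1.
This completes the induction.

a_t = 3^t - 2·5^(t - 1)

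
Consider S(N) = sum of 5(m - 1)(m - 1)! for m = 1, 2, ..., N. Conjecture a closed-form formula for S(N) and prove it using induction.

S(N) = 5N! - 5

We claim S(N) = 5N! - 5 for all N ≥ 1.
For the base case N = 1: S(1) = 0, and the closed form gives 0. They agree.
Inductive step: suppose the statement holds for some m ≥ 1, so S(m) = 5m! - 5.
Then S(m+1) = S(m) + (5m·m!) = (5m! - 5) + (5m·m!).
Simplifying, S(m+1) = 5(m+1)! - 5,
which is the closed form with N = m+1.
This completes the induction.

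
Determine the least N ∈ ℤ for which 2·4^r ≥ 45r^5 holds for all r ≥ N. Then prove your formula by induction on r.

At r = 10: 2097152 < 4500000, so the inequality fails and N ≥ 11. We prove 2·4^r ≥ 45r^5 for all r ≥ 11.
Base case (r = 11): 2·4^r = 8388608 and 45r^5 = 7247295, so 8388608 ≥ 7247295.
Inductive step: assume the claim holds for r = p, so 2·4^p ≥ 45p^5.
Then 2·4^(p + 1) = 4·(2·4^p) ≥ 4·(45p^5).
Also, for p ≥ 11 we have 4·(45p^5) ≥ 45(p+1)^5, since 4 ≥ (1 + 1/p)^5 for all p ≥ 11.
Combining, 2·4^(p + 1) ≥ 45(p+1)^5.
Hence, by induction on r, the claim holds for every r ≥ 11.
Hence the smallest such N is 11.

N = 11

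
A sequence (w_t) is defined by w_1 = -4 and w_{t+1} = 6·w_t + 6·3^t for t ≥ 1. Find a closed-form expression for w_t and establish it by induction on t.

Computing the first terms: w_1 = -4, w_2 = -6, w_3 = 18. This suggests w_t = -2·3^t + 2·6^(t - 1).
For the base case t = 1: the formula gives -4 = -4 = w_1.
Inductive step: assume the claim holds for t = k, so w_k = -2·3^k + 2·6^(k - 1).
Then w_{k+1} = 6·w_k + 6·3^k = 6·(-2·3^k + 2·6^(k - 1)) + 6·3^k = -2·3^(k + 1) + 2·6^k = -2·3^(k+1) + 2·6^((k+1) - 1),
which is the claimed formula at t = k+1.
Hence, by induction on t, the claim holds for every t ≥ 1.

w_t = -2·3^t + 2·6^(t - 1)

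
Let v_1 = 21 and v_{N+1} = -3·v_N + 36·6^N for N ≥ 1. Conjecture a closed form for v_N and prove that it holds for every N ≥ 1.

Computing the first terms: v_1 = 21, v_2 = 153, v_3 = 837. This suggests v_N = (-3)^N + 4·6^N.
When N = 1: the formula gives 21 = 21 = v_1.
Inductive step: assume the claim holds for N = j, so v_j = (-3)^j + 4·6^j.
Then v_{j+1} = -3·v_j + 36·6^j = -3·((-3)^j + 4·6^j) + 36·6^j = (-3)^(j + 1) + 4·6^(j + 1),
which is the claimed formula at N = j+1.
By the principle of mathematical induction, the result holds for all N ≥ 1.

v_N = (-3)^N + 4·6^N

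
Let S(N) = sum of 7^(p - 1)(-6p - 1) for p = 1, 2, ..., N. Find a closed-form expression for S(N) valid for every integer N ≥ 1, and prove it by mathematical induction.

We claim S(N) = -7^N·N for all N ≥ 1.
When N = 1: S(1) = -7, and the closed form gives -7. They agree.
Inductive step: assume the claim holds for N = p, so S(p) = -7^p·p.
Then S(p+1) = S(p) + (7^p(-6p - 7)) = (-7^p·p) + (7^p(-6p - 7)).
Simplifying, S(p+1) = 7^(p + 1)(-p - 1) = -7^(p+1)·(p+1),
which is the closed form with N = p+1.
By induction, the statement is established for all N ≥ 1.

S(N) = -7^N·N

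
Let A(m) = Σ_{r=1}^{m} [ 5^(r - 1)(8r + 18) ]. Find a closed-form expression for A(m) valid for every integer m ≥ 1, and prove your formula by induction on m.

A(m) = 2·5^m(m + 2) - 4

We claim A(m) = 2·5^m(m + 2) - 4 for all m ≥ 1.
For the base case m = 1: A(1) = 26, and the closed form gives 26. They agree.
Inductive step: assume the claim holds for m = r, so A(r) = 2·5^r(r + 2) - 4.
Then A(r+1) = A(r) + (5^r(8r + 26)) = (2·5^r(r + 2) - 4) + (5^r(8r + 26)).
Simplifying, A(r+1) = 10·5^r·r + 30·5^r - 4 = 2·5^(r+1)((r+1) + 2) - 4,
which is the closed form with m = r+1.
By the principle of mathematical induction, the result holds for all m ≥ 1.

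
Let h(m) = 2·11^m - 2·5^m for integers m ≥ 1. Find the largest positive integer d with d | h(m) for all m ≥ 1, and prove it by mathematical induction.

d = 12

Computing the first values: h(1) = 12 and h(2) = 192; gcd(12, 192) = 12, so d ≤ 12.
We prove 12 | 2·11^m - 2·5^m for all m ≥ 1 by induction on m.
For the base case m = 1: h(1) = 12 = 12·(1), so 12 | h(1).
Inductive step: suppose the statement holds for some p ≥ 1, i.e. 12 | h(p). Then
h(p+1) − 11·h(p) = (2·11^(p+1) - 2·5^(p+1)) − 11·(2·11^p - 2·5^p) = (-2)·5^p·(5 − 11) = (12)·5^p. Since 12 | h(p) by the inductive hypothesis, 12 | 11·h(p); and 12 | 12 since 12 = 12·1. Therefore 12 | h(p+1).
Hence, by induction on m, the claim holds for every m ≥ 1.
Therefore the largest such d is 12.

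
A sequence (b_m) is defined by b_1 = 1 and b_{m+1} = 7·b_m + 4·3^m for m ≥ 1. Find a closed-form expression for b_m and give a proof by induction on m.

Computing the first terms: b_1 = 1, b_2 = 19, b_3 = 169. This suggests b_m = -3^m + 4·7^(m - 1).
When m = 1: the formula gives 1 = 1 = b_1.
For the inductive step, assume it holds for an arbitrary k ≥ 1, so b_k = -3^k + 4·7^(k - 1).
Then b_{k+1} = 7·b_k + 4·3^k = 7·(-3^k + 4·7^(k - 1)) + 4·3^k = -3^(k + 1) + 4·7^k = -3^(k+1) + 4·7^((k+1) - 1),
which is the claimed formula at m = k+1.
Hence, by induction on m, the claim holds for every m ≥ 1.

b_m = -3^m + 4·7^(m - 1)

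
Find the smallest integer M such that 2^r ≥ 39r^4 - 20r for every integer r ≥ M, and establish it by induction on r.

M = 24

At r = 23: 8388608 < 10913339, so the inequality fails and M ≥ 24. We prove 2^r ≥ 39r^4 - 20r for all r ≥ 24.
For the base case r = 24: 2^r = 16777216 and 39r^4 - 20r = 12938784, so 16777216 ≥ 12938784.
For the inductive step, assume it holds for an arbitrary i ≥ 24, so 2^i ≥ 39i^4 - 20i.
Then 2^(i + 1) = 2·(2^i) ≥ 2·(39i^4 - 20i).
Also, for i ≥ 24 we have 2·(39i^4 - 20i) ≥ 39(i+1)^4 - 20(i+1), since 2·(39i^4 - 20i) − (39(i+1)^4 - 20(i+1)) = 39i^4 - 156i^3 - 234i^2 - 176i - 19, which is nonnegative for all i ≥ 24.
Combining, 2^(i + 1) ≥ 39(i+1)^4 - 20(i+1).
By induction, the statement is established for all r ≥ 24.
Hence the smallest such M is 24.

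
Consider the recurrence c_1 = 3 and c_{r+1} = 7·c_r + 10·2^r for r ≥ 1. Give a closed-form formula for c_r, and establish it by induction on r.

c_r = -2^(r + 1) + 7^r

Computing the first terms: c_1 = 3, c_2 = 41, c_3 = 327. This suggests c_r = -2^(r + 1) + 7^r.
Base case (r = 1): the formula gives 3 = 3 = c_1.
Suppose the result is true for r = p, so c_p = -2^(p + 1) + 7^p.
Then c_{p+1} = 7·c_p + 10·2^p = 7·(-2^(p + 1) + 7^p) + 10·2^p = -2^(p + 2) + 7^(p + 1) = -2^((p+1) + 1) + 7^(p+1),
which is the claimed formula at r = p+1.
This completes the induction.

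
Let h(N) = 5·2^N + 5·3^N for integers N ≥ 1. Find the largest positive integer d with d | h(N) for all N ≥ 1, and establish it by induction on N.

Computing the first values: h(1) = 25 and h(2) = 65; gcd(25, 65) = 5, so d ≤ 5.
We prove 5 | 5·2^N + 5·3^N for all N ≥ 1 by induction on N.
Base case (N = 1): h(1) = 25 = 5·(5), so 5 | h(1).
Inductive step: suppose the statement holds for some j ≥ 1, i.e. 5 | h(j). Then
h(j+1) − 3·h(j) = (5·2^(j+1) + 5·3^(j+1)) − 3·(5·2^j + 5·3^j) = (5)·2^j·(2 − 3) = (-5)·2^j. Since 5 | h(j) by the inductive hypothesis, 5 | 3·h(j); and 5 | -5 since -5 = 5·-1. Therefore 5 | h(j+1).
By induction, the statement is established for all N ≥ 1.
Therefore the largest such d is 5.

d = 5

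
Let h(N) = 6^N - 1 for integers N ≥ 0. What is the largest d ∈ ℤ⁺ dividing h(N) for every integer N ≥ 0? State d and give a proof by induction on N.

d = 5

Computing the first values: h(0) = 0 and h(1) = 5; gcd(0, 5) = 5, so d ≤ 5.
We prove 5 | 6^N - 1 for all N ≥ 0 by induction on N.
For the base case N = 0: h(0) = 0 = 5·(0), so 5 | h(0).
Suppose the result is true for N = p, i.e. 5 | h(p). Then
h(p+1) = 6^(p+1) - 1 = 6·(6^p - 1) + 5 = 6·h(p) + 5. The first term is divisible by 5 by the inductive hypothesis, and 5 is divisible by 5. Hence 5 | h(p+1).
By the principle of mathematical induction, the result holds for all N ≥ 0.
Therefore the largest such d is 5.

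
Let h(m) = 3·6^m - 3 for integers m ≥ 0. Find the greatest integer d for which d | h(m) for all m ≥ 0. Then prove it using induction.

d = 15

Computing the first values: h(0) = 0 and h(1) = 15; gcd(0, 15) = 15, so d ≤ 15.
We prove 15 | 3·6^m - 3 for all m ≥ 0 by induction on m.
Base step (m = 0): h(0) = 0 = 15·(0), so 15 | h(0).
Suppose the result is true for m = i, i.e. 15 | h(i). Then
h(i+1) = 3·6^(i+1) - 3 = 6·(3·6^i - 3) + 15 = 6·h(i) + 15. The first term is divisible by 15 by the inductive hypothesis, and 15 is divisible by 15. Hence 15 | h(i+1).
This completes the induction.
Therefore the largest such d is 15.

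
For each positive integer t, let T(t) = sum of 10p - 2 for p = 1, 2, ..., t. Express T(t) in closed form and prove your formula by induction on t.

We claim T(t) = t(5t + 3) for all t ≥ 1.
For the base case t = 1: T(1) = 8, and the closed form gives 8. They agree.
Inductive step: suppose the statement holds for some p ≥ 1, so T(p) = p(5p + 3).
Then T(p+1) = T(p) + (10p + 8) = (p(5p + 3)) + (10p + 8).
Simplifying, T(p+1) = (p + 1)(5p + 8) = (p+1)(5(p+1) + 3),
which is the closed form with t = p+1.
Hence, by induction on t, the claim holds for every t ≥ 1.

T(t) = t(5t + 3)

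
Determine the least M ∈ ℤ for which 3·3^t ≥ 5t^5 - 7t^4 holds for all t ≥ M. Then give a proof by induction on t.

M = 12

At t = 11: 531441 < 702768, so the inequality fails and M ≥ 12. We prove 3·3^t ≥ 5t^5 - 7t^4 for all t ≥ 12.
Base step (t = 12): 3·3^t = 1594323 and 5t^5 - 7t^4 = 1099008, so 1594323 ≥ 1099008.
Inductive step: suppose the statement holds for some i ≥ 12, so 3·3^i ≥ 5i^5 - 7i^4.
Then 3·3^(i + 1) = 3·(3·3^i) ≥ 3·(5i^5 - 7i^4).
Also, for i ≥ 12 we have 3·(5i^5 - 7i^4) ≥ 5(i+1)^5 - 7(i+1)^4, since 3·(5i^5 - 7i^4) − (5(i+1)^5 - 7(i+1)^4) = 10i^5 - 39i^4 - 22i^3 - 8i^2 + 3i + 2, which is nonnegative for all i ≥ 12.
Combining, 3·3^(i + 1) ≥ 5(i+1)^5 - 7(i+1)^4.
By induction, the statement is established for all t ≥ 12.
Hence the smallest such M is 12.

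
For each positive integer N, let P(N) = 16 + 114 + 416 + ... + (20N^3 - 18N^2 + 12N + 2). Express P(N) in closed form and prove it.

P(N) = N(5N^3 + 4N^2 + 2N + 5)

We claim P(N) = N(5N^3 + 4N^2 + 2N + 5) for all N ≥ 1.
Base step (N = 1): P(1) = 16, and the closed form gives 16. They agree.
For the inductive step, assume it holds for an arbitrary r ≥ 1, so P(r) = r(5r^3 + 4r^2 + 2r + 5).
Then P(r+1) = P(r) + (20r^3 + 42r^2 + 36r + 16) = (r(5r^3 + 4r^2 + 2r + 5)) + (20r^3 + 42r^2 + 36r + 16).
Simplifying, P(r+1) = (r + 1)(5r^3 + 19r^2 + 25r + 16) = (r+1)(5(r+1)^3 + 4(r+1)^2 + 2(r+1) + 5),
which is the closed form with N = r+1.
This completes the induction.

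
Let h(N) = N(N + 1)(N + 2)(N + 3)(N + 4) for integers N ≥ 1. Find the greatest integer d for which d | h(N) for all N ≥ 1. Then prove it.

Computing the first values: h(1) = 120 and h(2) = 720; gcd(120, 720) = 120, so d ≤ 120.
We prove 120 | N(N + 1)(N + 2)(N + 3)(N + 4) for all N ≥ 1 by induction on N.
Base case (N = 1): h(1) = 120 = 120·(1), so 120 | h(1).
For the inductive step, assume it holds for an arbitrary k ≥ 1, i.e. 120 | h(k). Then
h(k+1) − h(k) = (k+1)·(k+2)·(k+3)·(k+4)·(k+5) − k·(k+1)·(k+2)·(k+3)·(k+4) = (k+1)·(k+2)·(k+3)·(k+4)·[(k+5) − k] = 5·(k+1)·(k+2)·(k+3)·(k+4). The product of 4 consecutive integers is divisible by (4)! = 24, so h(k+1) − h(k) is divisible by 5·24 = 120. By the inductive hypothesis 120 | h(k), hence 120 | h(k+1).
This completes the induction.
Therefore the largest such d is 120.

d = 120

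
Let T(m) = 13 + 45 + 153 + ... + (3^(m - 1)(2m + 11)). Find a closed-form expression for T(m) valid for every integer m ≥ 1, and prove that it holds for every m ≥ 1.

T(m) = 3^m(m + 5) - 5

We claim T(m) = 3^m(m + 5) - 5 for all m ≥ 1.
Base case (m = 1): T(1) = 13, and the closed form gives 13. They agree.
Inductive step: assume the claim holds for m = p, so T(p) = 3^p(p + 5) - 5.
Then T(p+1) = T(p) + (3^p(2p + 13)) = (3^p(p + 5) - 5) + (3^p(2p + 13)).
Simplifying, T(p+1) = 3·3^p·p + 18·3^p - 5 = 3^(p+1)((p+1) + 5) - 5,
which is the closed form with m = p+1.
Hence, by induction on m, the claim holds for every m ≥ 1.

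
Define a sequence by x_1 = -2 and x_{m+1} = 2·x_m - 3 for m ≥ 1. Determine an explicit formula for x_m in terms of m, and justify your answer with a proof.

Computing the first terms: x_1 = -2, x_2 = -7, x_3 = -17. This suggests x_m = -5·2^(m - 1) + 3.
For the base case m = 1: the formula gives -2 = -2 = x_1.
Inductive step: suppose the statement holds for some i ≥ 1, so x_i = -5·2^(i - 1) + 3.
Then x_{i+1} = 2·x_i - 3 = 2·(-5·2^(i - 1) + 3) - 3 = -5·2^i + 3 = -5·2^((i+1) - 1) + 3,
which is the claimed formula at m = i+1.
By induction, the statement is established for all m ≥ 1.

x_m = -5·2^(m - 1) + 3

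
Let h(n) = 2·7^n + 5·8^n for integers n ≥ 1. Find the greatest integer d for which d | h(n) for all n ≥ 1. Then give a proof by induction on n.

Computing the first values: h(1) = 54 and h(2) = 418; gcd(54, 418) = 2, so d ≤ 2.
We prove 2 | 2·7^n + 5·8^n for all n ≥ 1 by induction on n.
Base case (n = 1): h(1) = 54 = 2·(27), so 2 | h(1).
Inductive step: suppose the statement holds for some k ≥ 1, i.e. 2 | h(k). Then
h(k+1) − 8·h(k) = (2·7^(k+1) + 5·8^(k+1)) − 8·(2·7^k + 5·8^k) = (2)·7^k·(7 − 8) = (-2)·7^k. Since 2 | h(k) by the inductive hypothesis, 2 | 8·h(k); and 2 | -2 since -2 = 2·-1. Therefore 2 | h(k+1).
By induction, the statement is established for all n ≥ 1.
Therefore the largest such d is 2.

d = 2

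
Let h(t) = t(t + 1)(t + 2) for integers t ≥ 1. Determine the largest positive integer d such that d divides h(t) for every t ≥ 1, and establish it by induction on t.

Computing the first values: h(1) = 6 and h(2) = 24; gcd(6, 24) = 6, so d ≤ 6.
We prove 6 | t(t + 1)(t + 2) for all t ≥ 1 by induction on t.
For the base case t = 1: h(1) = 6 = 6·(1), so 6 | h(1).
Inductive step: suppose the statement holds for some j ≥ 1, i.e. 6 | h(j). Then
h(j+1) − h(j) = (j+1)·(j+2)·(j+3) − j·(j+1)·(j+2) = (j+1)·(j+2)·[(j+3) − j] = 3·(j+1)·(j+2). The product of 2 consecutive integers is divisible by (2)! = 2, so h(j+1) − h(j) is divisible by 3·2 = 6. By the inductive hypothesis 6 | h(j), hence 6 | h(j+1).
By induction, the statement is established for all t ≥ 1.
Therefore the largest such d is 6.

d = 6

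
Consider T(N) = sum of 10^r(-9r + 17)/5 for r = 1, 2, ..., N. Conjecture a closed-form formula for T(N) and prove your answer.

We claim T(N) = 2·10^N(-N + 2) - 4 for all N ≥ 1.
For the base case N = 1: T(1) = 16, and the closed form gives 16. They agree.
Suppose the result is true for N = r, so T(r) = 2·10^r(-r + 2) - 4.
Then T(r+1) = T(r) + (10^r(-18r + 16)) = (2·10^r(-r + 2) - 4) + (10^r(-18r + 16)).
Simplifying, T(r+1) = -20·10^r·r + 20·10^r - 4 = 2·10^(r+1)(-(r+1) + 2) - 4,
which is the closed form with N = r+1.
This completes the induction.

T(N) = 2·10^N(-N + 2) - 4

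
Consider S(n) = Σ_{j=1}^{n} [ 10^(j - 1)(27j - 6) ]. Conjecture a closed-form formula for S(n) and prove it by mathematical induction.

We claim S(n) = 10^n(3n - 1) + 1 for all n ≥ 1.
When n = 1: S(1) = 21, and the closed form gives 21. They agree.
For the inductive step, assume it holds for an arbitrary j ≥ 1, so S(j) = 10^j(3j - 1) + 1.
Then S(j+1) = S(j) + (10^j(27j + 21)) = (10^j(3j - 1) + 1) + (10^j(27j + 21)).
Simplifying, S(j+1) = 30·10^j·j + 20·10^j + 1 = 10^(j+1)(3(j+1) - 1) + 1,
which is the closed form with n = j+1.
Hence, by induction on n, the claim holds for every n ≥ 1.

S(n) = 10^n(3n - 1) + 1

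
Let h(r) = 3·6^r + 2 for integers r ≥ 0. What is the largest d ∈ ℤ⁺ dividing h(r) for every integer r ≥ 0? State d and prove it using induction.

Computing the first values: h(0) = 5 and h(1) = 20; gcd(5, 20) = 5, so d ≤ 5.
We prove 5 | 3·6^r + 2 for all r ≥ 0 by induction on r.
For the base case r = 0: h(0) = 5 = 5·(1), so 5 | h(0).
For the inductive step, assume it holds for an arbitrary k ≥ 0, i.e. 5 | h(k). Then
h(k+1) = 3·6^(k+1) + 2 = 6·(3·6^k + 2) - 10 = 6·h(k) - 10. The first term is divisible by 5 by the inductive hypothesis, and -10 is divisible by 5. Hence 5 | h(k+1).
By induction, the statement is established for all r ≥ 0.
Therefore the largest such d is 5.

d = 5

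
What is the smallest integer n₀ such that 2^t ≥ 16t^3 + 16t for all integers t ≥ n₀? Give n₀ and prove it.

n₀ = 17

At t = 16: 65536 < 65792, so the inequality fails and n₀ ≥ 17. We prove 2^t ≥ 16t^3 + 16t for all t ≥ 17.
When t = 17: 2^t = 131072 and 16t^3 + 16t = 78880, so 131072 ≥ 78880.
Inductive step: assume the claim holds for t = p, so 2^p ≥ 16p^3 + 16p.
Then 2^(p + 1) = 2·(2^p) ≥ 2·(16p^3 + 16p).
Also, for p ≥ 17 we have 2·(16p^3 + 16p) ≥ 16(p+1)^3 + 16(p+1), since 2·(16p^3 + 16p) − (16(p+1)^3 + 16(p+1)) = 16p^3 - 48p^2 - 32p - 32, which is nonnegative for all p ≥ 17.
Combining, 2^(p + 1) ≥ 16(p+1)^3 + 16(p+1).
Hence, by induction on t, the claim holds for every t ≥ 17.
Hence the smallest such n₀ is 17.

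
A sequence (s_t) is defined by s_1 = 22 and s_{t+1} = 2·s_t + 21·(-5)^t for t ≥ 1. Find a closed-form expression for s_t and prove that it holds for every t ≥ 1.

Computing the first terms: s_1 = 22, s_2 = -61, s_3 = 403. This suggests s_t = -3(-5)^t + 7·2^(t - 1).
For the base case t = 1: the formula gives 22 = 22 = s_1.
For the inductive step, assume it holds for an arbitrary r ≥ 1, so s_r = -3(-5)^r + 7·2^(r - 1).
Then s_{r+1} = 2·s_r + 21·(-5)^r = 2·(-3(-5)^r + 7·2^(r - 1)) + 21·(-5)^r = -3(-5)^(r + 1) + 7·2^r = -3(-5)^(r+1) + 7·2^((r+1) - 1),
which is the claimed formula at t = r+1.
This completes the induction.

s_t = -3(-5)^t + 7·2^(t - 1)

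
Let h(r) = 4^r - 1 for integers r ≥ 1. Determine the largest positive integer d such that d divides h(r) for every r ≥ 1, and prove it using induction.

Computing the first values: h(1) = 3 and h(2) = 15; gcd(3, 15) = 3, so d ≤ 3.
We prove 3 | 4^r - 1 for all r ≥ 1 by induction on r.
Base step (r = 1): h(1) = 3 = 3·(1), so 3 | h(1).
Inductive step: suppose the statement holds for some m ≥ 1, i.e. 3 | h(m). Then
4^{m+1} − 1^{m+1} = 4·4^m − 1·1^m = 4·(4^m − 1^m) + (3)·1^m. The first term is divisible by 3 by the inductive hypothesis, and the second term (3)·1^m is divisible by 3 since 3 | 3. Hence 3 | h(m+1).
Hence, by induction on r, the claim holds for every r ≥ 1.
Therefore the largest such d is 3.

d = 3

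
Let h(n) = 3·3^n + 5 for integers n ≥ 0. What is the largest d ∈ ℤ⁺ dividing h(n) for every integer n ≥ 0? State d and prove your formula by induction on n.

d = 2

Computing the first values: h(0) = 8 and h(1) = 14; gcd(8, 14) = 2, so d ≤ 2.
We prove 2 | 3·3^n + 5 for all n ≥ 0 by induction on n.
When n = 0: h(0) = 8 = 2·(4), so 2 | h(0).
Inductive step: assume the claim holds for n = k, i.e. 2 | h(k). Then
h(k+1) = 3·3^(k+1) + 5 = 3·(3·3^k + 5) - 10 = 3·h(k) - 10. The first term is divisible by 2 by the inductive hypothesis, and -10 is divisible by 2. Hence 2 | h(k+1).
By the principle of mathematical induction, the result holds for all n ≥ 0.
Therefore the largest such d is 2.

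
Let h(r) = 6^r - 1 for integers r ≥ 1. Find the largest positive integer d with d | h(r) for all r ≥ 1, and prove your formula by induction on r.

Computing the first values: h(1) = 5 and h(2) = 35; gcd(5, 35) = 5, so d ≤ 5.
We prove 5 | 6^r - 1 for all r ≥ 1 by induction on r.
When r = 1: h(1) = 5 = 5·(1), so 5 | h(1).
For the inductive step, assume it holds for an arbitrary j ≥ 1, i.e. 5 | h(j). Then
6^{j+1} − 1^{j+1} = 6·6^j − 1·1^j = 6·(6^j − 1^j) + (5)·1^j. The first term is divisible by 5 by the inductive hypothesis, and the second term (5)·1^j is divisible by 5 since 5 | 5. Hence 5 | h(j+1).
This completes the induction.
Therefore the largest such d is 5.

d = 5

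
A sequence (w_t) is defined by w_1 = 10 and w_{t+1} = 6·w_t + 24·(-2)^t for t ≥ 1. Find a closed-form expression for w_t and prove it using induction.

Computing the first terms: w_1 = 10, w_2 = 12, w_3 = 168. This suggests w_t = -3(-2)^t + 4·6^(t - 1).
Base case (t = 1): the formula gives 10 = 10 = w_1.
Suppose the result is true for t = i, so w_i = -3(-2)^i + 4·6^(i - 1).
Then w_{i+1} = 6·w_i + 24·(-2)^i = 6·(-3(-2)^i + 4·6^(i - 1)) + 24·(-2)^i = -3(-2)^(i + 1) + 4·6^i = -3(-2)^(i+1) + 4·6^((i+1) - 1),
which is the claimed formula at t = i+1.
Hence, by induction on t, the claim holds for every t ≥ 1.

w_t = -3(-2)^t + 4·6^(t - 1)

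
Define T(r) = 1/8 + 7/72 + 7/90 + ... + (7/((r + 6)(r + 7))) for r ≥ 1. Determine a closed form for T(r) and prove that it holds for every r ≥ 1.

T(r) = r/(r + 7)

We claim T(r) = r/(r + 7) for all r ≥ 1.
Base case (r = 1): T(1) = 1/8, and the closed form gives 1/8. They agree.
Suppose the result is true for r = k, so T(k) = k/(k + 7).
Then T(k+1) = T(k) + (7/((k + 7)(k + 8))) = (k/(k + 7)) + (7/((k + 7)(k + 8))).
Simplifying, T(k+1) = (k + 1)/(k + 8) = (k+1)/((k+1) + 7),
which is the closed form with r = k+1.
Hence, by induction on r, the claim holds for every r ≥ 1.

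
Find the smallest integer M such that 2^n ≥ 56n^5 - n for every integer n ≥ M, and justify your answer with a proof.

At n = 30: 1073741824 < 1360799970, so the inequality fails and M ≥ 31. We prove 2^n ≥ 56n^5 - n for all n ≥ 31.
For the base case n = 31: 2^n = 2147483648 and 56n^5 - n = 1603232425, so 2147483648 ≥ 1603232425.
Inductive step: assume the claim holds for n = j, so 2^j ≥ 56j^5 - j.
Then 2^(j + 1) = 2·(2^j) ≥ 2·(56j^5 - j).
Also, for j ≥ 31 we have 2·(56j^5 - j) ≥ 56(j+1)^5 - (j+1), since 2·(56j^5 - j) − (56(j+1)^5 - (j+1)) = 56j^5 - 280j^4 - 560j^3 - 560j^2 - 281j - 55, which is nonnegative for all j ≥ 31.
Combining, 2^(j + 1) ≥ 56(j+1)^5 - (j+1).
This completes the induction.
Hence the smallest such M is 31.

M = 31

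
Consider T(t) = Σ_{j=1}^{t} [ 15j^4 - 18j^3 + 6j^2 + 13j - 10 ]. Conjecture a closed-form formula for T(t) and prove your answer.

T(t) = t(3t^4 + 3t^3 - 2t^2 + 5t - 3)

We claim T(t) = t(3t^4 + 3t^3 - 2t^2 + 5t - 3) for all t ≥ 1.
For the base case t = 1: T(1) = 6, and the closed form gives 6. They agree.
Suppose the result is true for t = j, so T(j) = j(3j^4 + 3j^3 - 2j^2 + 5j - 3).
Then T(j+1) = T(j) + (15j^4 + 42j^3 + 42j^2 + 31j + 6) = (j(3j^4 + 3j^3 - 2j^2 + 5j - 3)) + (15j^4 + 42j^3 + 42j^2 + 31j + 6).
Simplifying, T(j+1) = (j + 1)(3j^4 + 15j^3 + 25j^2 + 22j + 6) = (j+1)(3(j+1)^4 + 3(j+1)^3 - 2(j+1)^2 + 5(j+1) - 3),
which is the closed form with t = j+1.
By induction, the statement is established for all t ≥ 1.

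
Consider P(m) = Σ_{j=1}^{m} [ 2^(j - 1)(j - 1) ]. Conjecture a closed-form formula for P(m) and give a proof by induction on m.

P(m) = 2^m(m - 2) + 2

We claim P(m) = 2^m(m - 2) + 2 for all m ≥ 1.
Base step (m = 1): P(1) = 0, and the closed form gives 0. They agree.
For the inductive step, assume it holds for an arbitrary j ≥ 1, so P(j) = 2^j(j - 2) + 2.
Then P(j+1) = P(j) + (2^j·j) = (2^j(j - 2) + 2) + (2^j·j).
Simplifying, P(j+1) = 2·2^j·j - 2·2^j + 2 = 2^(j+1)((j+1) - 2) + 2,
which is the closed form with m = j+1.
This completes the induction.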